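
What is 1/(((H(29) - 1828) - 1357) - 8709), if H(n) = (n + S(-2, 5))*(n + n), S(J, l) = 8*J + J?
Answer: -1/11256 ≈ -8.8842e-5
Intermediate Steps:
S(J, l) = 9*J
H(n) = 2*n*(-18 + n) (H(n) = (n + 9*(-2))*(n + n) = (n - 18)*(2*n) = (-18 + n)*(2*n) = 2*n*(-18 + n))
1/(((H(29) - 1828) - 1357) - 8709) = 1/(((2*29*(-18 + 29) - 1828) - 1357) - 8709) = 1/(((2*29*11 - 1828) - 1357) - 8709) = 1/(((638 - 1828) - 1357) - 8709) = 1/((-1190 - 1357) - 8709) = 1/(-2547 - 8709) = 1/(-11256) = -1/11256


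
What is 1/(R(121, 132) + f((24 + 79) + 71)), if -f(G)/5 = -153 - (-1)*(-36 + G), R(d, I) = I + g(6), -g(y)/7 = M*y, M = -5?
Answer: 1/417 ≈ 0.0023981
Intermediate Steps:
g(y) = 35*y (g(y) = -(-35)*y = 35*y)
R(d, I) = 210 + I (R(d, I) = I + 35*6 = I + 210 = 210 + I)
f(G) = 945 - 5*G (f(G) = -5*(-153 - (-1)*(-36 + G)) = -5*(-153 - (36 - G)) = -5*(-153 + (-36 + G)) = -5*(-189 + G) = 945 - 5*G)
1/(R(121, 132) + f((24 + 79) + 71)) = 1/((210 + 132) + (945 - 5*((24 + 79) + 71))) = 1/(342 + (945 - 5*(103 + 71))) = 1/(342 + (945 - 5*174)) = 1/(342 + (945 - 870)) = 1/(342 + 75) = 1/417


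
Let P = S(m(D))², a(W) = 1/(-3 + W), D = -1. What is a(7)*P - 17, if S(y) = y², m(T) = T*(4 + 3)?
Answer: 2333/4 ≈ 583.25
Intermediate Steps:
m(T) = 7*T (m(T) = T*7 = 7*T)
P = 2401 (P = ((7*(-1))²)² = ((-7)²)² = 49² = 2401)
a(7)*P - 17 = 2401/(-3 + 7) - 17 = 2401/4 - 17 = 2333/4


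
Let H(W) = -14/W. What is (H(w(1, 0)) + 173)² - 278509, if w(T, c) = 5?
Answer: -6238524/25 ≈ -2.4954e+5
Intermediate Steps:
(H(w(1, 0)) + 173)² - 278509 = (-14/5 + 173)² - 278509 = (851/5)² - 278509 = 724201/25 - 278509 = -6238524/25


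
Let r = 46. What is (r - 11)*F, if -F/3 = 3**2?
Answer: -945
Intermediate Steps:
F = -27 (F = -3*3**2 = -3*9 = -27)
(r - 11)*F = (46 - 11)*(-27) = 35*(-27) = -945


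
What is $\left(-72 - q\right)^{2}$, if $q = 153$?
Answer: $50625$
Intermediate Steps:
$\left(-72 - q\right)^{2} = \left(-72 - 153\right)^{2} = \left(-225\right)^{2} = 50625$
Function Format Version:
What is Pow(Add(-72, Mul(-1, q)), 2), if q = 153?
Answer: 50625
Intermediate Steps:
Pow(Add(-72, Mul(-1, q)), 2) = Pow(Add(-72, Mul(-1, 153)), 2) = Pow(Add(-72, -153), 2) = Pow(-225, 2) = 50625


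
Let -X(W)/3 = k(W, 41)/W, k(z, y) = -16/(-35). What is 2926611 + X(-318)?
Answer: 5428863413/1855 ≈ 2.9266e+6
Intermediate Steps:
k(z, y) = 16/35 (k(z, y) = -16*(-1/35) = 16/35)
X(W) = -48/(35*W)
2926611 + X(-318) = 2926611 - 48/35/(-318) = 2926611 - 48/35*(-1/318) = 2926611 + 8/1855 = 5428863413/1855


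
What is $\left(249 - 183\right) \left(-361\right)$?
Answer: $-23826$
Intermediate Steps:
$\left(249 - 183\right) \left(-361\right) = 66 \left(-361\right) = -23826$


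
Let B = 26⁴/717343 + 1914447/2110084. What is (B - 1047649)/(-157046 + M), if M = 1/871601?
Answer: 6311249898547816705057/946078326435681547460 ≈ 6.6710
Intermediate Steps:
M = 1/871601 ≈ 1.1473e-6
B = 2337572900305/1513653986812 (B = 456976*(1/717343) + 1914447*(1/2110084) = 456976/717343 + 1914447/2110084 = 2337572900305/1513653986812 ≈ 1.5443)
(B - 1047649)/(-157046 + M) = (2337572900305/1513653986812 - 1047649)/(-157046 + 1/871601) = -1585775748056704683/(1513653986812*(-136881450645/871601)) = -1585775748056704683/1513653986812*(-871601/136881450645) = 6311249898547816705057/946078326435681547460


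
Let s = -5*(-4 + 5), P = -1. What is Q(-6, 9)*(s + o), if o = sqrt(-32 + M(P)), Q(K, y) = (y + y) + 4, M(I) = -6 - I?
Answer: -110 + 22*I*sqrt(37) ≈ -110.0 + 133.82*I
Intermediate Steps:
Q(K, y) = 4 + 2*y (Q(K, y) = 2*y + 4 = 4 + 2*y)
s = -5 (s = -5*1 = -5)
o = I*sqrt(37) (o = sqrt(-32 + (-6 - 1*(-1))) = sqrt(-32 + (-6 + 1)) = sqrt(-32 - 5) = sqrt(-37) = I*sqrt(37) ≈ 6.0828*I)
Q(-6, 9)*(s + o) = (4 + 2*9)*(-5 + I*sqrt(37)) = (4 + 18)*(-5 + I*sqrt(37)) = 22*(-5 + I*sqrt(37)) = -110 + 22*I*sqrt(37)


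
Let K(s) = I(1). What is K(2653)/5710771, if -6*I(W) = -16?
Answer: 8/17132313 ≈ 4.6695e-7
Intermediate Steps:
I(W) = 8/3 (I(W) = -1/6*(-16) = 8/3)
K(s) = 8/3
K(2653)/5710771 = (8/3)/5710771 = (8/3)*(1/5710771) = 8/17132313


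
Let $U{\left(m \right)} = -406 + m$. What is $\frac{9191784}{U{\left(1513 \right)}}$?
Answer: $\frac{3063928}{369} \approx 8303.3$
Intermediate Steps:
$\frac{9191784}{U{\left(1513 \right)}} = \frac{9191784}{-406 + 1513} = \frac{9191784}{1107} = 9191784 \cdot \frac{1}{1107} = \frac{3063928}{369}$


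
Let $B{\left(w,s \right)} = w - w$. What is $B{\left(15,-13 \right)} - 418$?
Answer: $-418$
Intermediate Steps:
$B{\left(w,s \right)} = 0$
$B{\left(15,-13 \right)} - 418 = 0 - 418 = -418$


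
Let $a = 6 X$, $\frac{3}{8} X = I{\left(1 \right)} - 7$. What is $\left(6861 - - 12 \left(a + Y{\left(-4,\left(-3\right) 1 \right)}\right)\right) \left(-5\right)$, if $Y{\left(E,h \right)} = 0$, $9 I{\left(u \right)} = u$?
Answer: $- \frac{83075}{3} \approx -27692.0$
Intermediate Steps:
$I{\left(u \right)} = \frac{u}{9}$
$X = - \frac{496}{27}$ ($X = \frac{8 \left(\frac{1}{9} \cdot 1 - 7\right)}{3} = \frac{8 \left(\frac{1}{9} - 7\right)}{3} = \frac{8}{3} \left(- \frac{62}{9}\right) = - \frac{496}{27} \approx -18.37$)
$a = - \frac{992}{9}$ ($a = 6 \left(- \frac{496}{27}\right) = - \frac{992}{9} \approx -110.22$)
$\left(6861 - - 12 \left(a + Y{\left(-4,\left(-3\right) 1 \right)}\right)\right) \left(-5\right) = \left(6861 - - 12 \left(- \frac{992}{9} + 0\right)\right) \left(-5\right) = \left(6861 - \left(-12\right) \left(- \frac{992}{9}\right)\right) \left(-5\right) = \left(6861 - \frac{3968}{3}\right) \left(-5\right) = \frac{16615}{3} \left(-5\right) = - \frac{83075}{3}$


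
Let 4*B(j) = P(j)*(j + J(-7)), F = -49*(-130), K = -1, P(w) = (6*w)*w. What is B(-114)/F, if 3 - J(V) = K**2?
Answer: -155952/455 ≈ -342.75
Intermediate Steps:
P(w) = 6*w**2
F = 6370
J(V) = 2 (J(V) = 3 - 1*(-1)**2 = 3 - 1*1 = 3 - 1 = 2)
B(j) = 3*j**2*(2 + j)/2 (B(j) = ((6*j**2)*(j + 2))/4 = ((6*j**2)*(2 + j))/4 = (6*j**2*(2 + j))/4 = 3*j**2*(2 + j)/2)
B(-114)/F = ((3/2)*(-114)**2*(2 - 114))/6370 = ((3/2)*12996*(-112))*(1/6370) = -2183328*1/6370 = -155952/455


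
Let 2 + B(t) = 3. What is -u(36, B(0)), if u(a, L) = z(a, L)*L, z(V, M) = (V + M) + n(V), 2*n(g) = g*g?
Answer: -685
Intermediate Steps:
n(g) = g²/2 (n(g) = (g*g)/2 = g²/2)
B(t) = 1 (B(t) = -2 + 3 = 1)
z(V, M) = M + V + V²/2 (z(V, M) = (V + M) + V²/2 = (M + V) + V²/2 = M + V + V²/2)
u(a, L) = L*(L + a + a²/2) (u(a, L) = (L + a + a²/2)*L = L*(L + a + a²/2))
-u(36, B(0)) = -(36² + 2*1 + 2*36)/2 = -(1296 + 2 + 72)/2 = -1370/2 = -1*685 = -685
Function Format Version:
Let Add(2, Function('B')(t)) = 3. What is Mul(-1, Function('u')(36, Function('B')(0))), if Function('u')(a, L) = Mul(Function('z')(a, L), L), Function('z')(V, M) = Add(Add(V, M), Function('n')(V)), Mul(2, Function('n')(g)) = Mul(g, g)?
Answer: -685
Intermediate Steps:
Function('n')(g) = Mul(Rational(1, 2), Pow(g, 2)) (Function('n')(g) = Mul(Rational(1, 2), Mul(g, g)) = Mul(Rational(1, 2), Pow(g, 2)))
Function('B')(t) = 1 (Function('B')(t) = Add(-2, 3) = 1)
Function('z')(V, M) = Add(M, V, Mul(Rational(1, 2), Pow(V, 2))) (Function('z')(V, M) = Add(Add(V, M), Mul(Rational(1, 2), Pow(V, 2))) = Add(Add(M, V), Mul(Rational(1, 2), Pow(V, 2))) = Add(M, V, Mul(Rational(1, 2), Pow(V, 2))))
Function('u')(a, L) = Mul(L, Add(L, a, Mul(Rational(1, 2), Pow(a, 2)))) (Function('u')(a, L) = Mul(Add(L, a, Mul(Rational(1, 2), Pow(a, 2))), L) = Mul(L, Add(L, a, Mul(Rational(1, 2), Pow(a, 2)))))
Mul(-1, Function('u')(36, Function('B')(0))) = Mul(-1, Mul(Rational(1, 2), 1, Add(Pow(36, 2), Mul(2, 1), Mul(2, 36)))) = Mul(-1, Mul(Rational(1, 2), 1, Add(1296, 2, 72))) = Mul(-1, Mul(Rational(1, 2), 1, 1370)) = Mul(-1, 685) = -685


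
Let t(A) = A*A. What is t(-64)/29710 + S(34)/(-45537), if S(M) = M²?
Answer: 76087396/676452135 ≈ 0.11248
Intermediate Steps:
t(A) = A²
t(-64)/29710 + S(34)/(-45537) = (-64)²/29710 + 34²/(-45537) = 4096*(1/29710) + 1156*(-1/45537) = 2048/14855 - 1156/45537 = 76087396/676452135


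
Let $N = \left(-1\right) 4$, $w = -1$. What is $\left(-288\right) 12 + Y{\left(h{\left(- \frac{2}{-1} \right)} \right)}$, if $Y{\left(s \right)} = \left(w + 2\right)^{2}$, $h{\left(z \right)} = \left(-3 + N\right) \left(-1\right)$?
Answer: $-3455$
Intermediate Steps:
$N = -4$
$h{\left(z \right)} = 7$ ($h{\left(z \right)} = \left(-3 - 4\right) \left(-1\right) = \left(-7\right) \left(-1\right) = 7$)
$Y{\left(s \right)} = 1$ ($Y{\left(s \right)} = \left(-1 + 2\right)^{2} = 1^{2} = 1$)
$\left(-288\right) 12 + Y{\left(h{\left(- \frac{2}{-1} \right)} \right)} = \left(-288\right) 12 + 1 = -3456 + 1 = -3455$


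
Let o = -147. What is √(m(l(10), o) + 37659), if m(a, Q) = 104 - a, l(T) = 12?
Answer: √37751 ≈ 194.30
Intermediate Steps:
√(m(l(10), o) + 37659) = √((104 - 1*12) + 37659) = √((104 - 12) + 37659) = √(92 + 37659) = √37751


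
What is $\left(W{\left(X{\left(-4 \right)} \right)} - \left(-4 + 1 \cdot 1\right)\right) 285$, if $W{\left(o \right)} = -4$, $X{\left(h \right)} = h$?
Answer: $-285$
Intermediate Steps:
$\left(W{\left(X{\left(-4 \right)} \right)} - \left(-4 + 1 \cdot 1\right)\right) 285 = \left(-4 - \left(-4 + 1 \cdot 1\right)\right) 285 = \left(-4 - \left(-4 + 1\right)\right) 285 = \left(-4 - -3\right) 285 = \left(-4 + 3\right) 285 = \left(-1\right) 285 = -285$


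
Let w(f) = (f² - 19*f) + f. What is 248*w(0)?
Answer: 0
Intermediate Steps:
w(f) = f² - 18*f
248*w(0) = 248*(0*(-18 + 0)) = 248*(0*(-18)) = 248*0 = 0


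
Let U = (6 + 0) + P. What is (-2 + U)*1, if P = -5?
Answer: -1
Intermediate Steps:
U = 1 (U = (6 + 0) - 5 = 6 - 5 = 1)
(-2 + U)*1 = (-2 + 1)*1 = -1*1 = -1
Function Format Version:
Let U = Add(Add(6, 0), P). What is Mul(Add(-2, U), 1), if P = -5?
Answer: -1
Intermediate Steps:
U = 1 (U = Add(Add(6, 0), -5) = Add(6, -5) = 1)
Mul(Add(-2, U), 1) = Mul(Add(-2, 1), 1) = Mul(-1, 1) = -1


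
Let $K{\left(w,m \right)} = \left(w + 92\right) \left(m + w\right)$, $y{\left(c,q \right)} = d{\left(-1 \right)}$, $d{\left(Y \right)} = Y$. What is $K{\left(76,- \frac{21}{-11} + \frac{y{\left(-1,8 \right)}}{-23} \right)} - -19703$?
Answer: $\frac{8298155}{253} \approx 32799.0$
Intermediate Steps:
$y{\left(c,q \right)} = -1$
$K{\left(w,m \right)} = \left(92 + w\right) \left(m + w\right)$
$K{\left(76,- \frac{21}{-11} + \frac{y{\left(-1,8 \right)}}{-23} \right)} - -19703 = \left(76^{2} + 92 \left(- \frac{21}{-11} - \frac{1}{-23}\right) + 92 \cdot 76 + \left(- \frac{21}{-11} - \frac{1}{-23}\right) 76\right) - -19703 = \left(5776 + 92 \left(\left(-21\right) \left(- \frac{1}{11}\right) - - \frac{1}{23}\right) + 6992 + \left(\left(-21\right) \left(- \frac{1}{11}\right) - - \frac{1}{23}\right) 76\right) + 19703 = \left(5776 + 92 \left(\frac{21}{11} + \frac{1}{23}\right) + 6992 + \left(\frac{21}{11} + \frac{1}{23}\right) 76\right) + 19703 = \left(5776 + 92 \cdot \frac{494}{253} + 6992 + \frac{494}{253} \cdot 76\right) + 19703 = \left(5776 + \frac{1976}{11} + 6992 + \frac{37544}{253}\right) + 19703 = \frac{3313296}{253} + 19703 = \frac{8298155}{253}$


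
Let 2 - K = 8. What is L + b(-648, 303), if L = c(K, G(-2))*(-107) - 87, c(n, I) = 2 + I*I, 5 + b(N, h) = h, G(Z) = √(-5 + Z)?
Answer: 746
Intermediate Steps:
K = -6 (K = 2 - 1*8 = 2 - 8 = -6)
b(N, h) = -5 + h
c(n, I) = 2 + I²
L = 448 (L = (2 + (√(-5 - 2))²)*(-107) - 87 = (2 + (√(-7))²)*(-107) - 87 = (2 + (I*√7)²)*(-107) - 87 = (2 - 7)*(-107) - 87 = -5*(-107) - 87 = 535 - 87 = 448)
L + b(-648, 303) = 448 + (-5 + 303) = 448 + 298 = 746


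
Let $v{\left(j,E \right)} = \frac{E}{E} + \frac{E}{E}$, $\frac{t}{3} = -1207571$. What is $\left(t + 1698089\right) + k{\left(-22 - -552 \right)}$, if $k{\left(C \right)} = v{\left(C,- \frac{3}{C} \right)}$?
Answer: $-1924622$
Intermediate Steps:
$t = -3622713$ ($t = 3 \left(-1207571\right) = -3622713$)
$v{\left(j,E \right)} = 2$ ($v{\left(j,E \right)} = 1 + 1 = 2$)
$k{\left(C \right)} = 2$
$\left(t + 1698089\right) + k{\left(-22 - -552 \right)} = \left(-3622713 + 1698089\right) + 2 = -1924624 + 2 = -1924622$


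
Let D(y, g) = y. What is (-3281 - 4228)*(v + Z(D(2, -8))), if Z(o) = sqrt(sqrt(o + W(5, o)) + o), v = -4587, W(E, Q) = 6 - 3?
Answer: 34443783 - 7509*sqrt(2 + sqrt(5)) ≈ 3.4428e+7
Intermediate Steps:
W(E, Q) = 3
Z(o) = sqrt(o + sqrt(3 + o)) (Z(o) = sqrt(sqrt(o + 3) + o) = sqrt(sqrt(3 + o) + o) = sqrt(o + sqrt(3 + o)))
(-3281 - 4228)*(v + Z(D(2, -8))) = (-3281 - 4228)*(-4587 + sqrt(2 + sqrt(3 + 2))) = -7509*(-4587 + sqrt(2 + sqrt(5))) = 34443783 - 7509*sqrt(2 + sqrt(5))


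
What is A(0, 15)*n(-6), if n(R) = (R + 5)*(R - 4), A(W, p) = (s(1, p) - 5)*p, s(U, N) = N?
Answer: 1500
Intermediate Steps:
A(W, p) = p*(-5 + p) (A(W, p) = (p - 5)*p = (-5 + p)*p = p*(-5 + p))
n(R) = (-4 + R)*(5 + R) (n(R) = (5 + R)*(-4 + R) = (-4 + R)*(5 + R))
A(0, 15)*n(-6) = (15*(-5 + 15))*(-20 - 6 + (-6)²) = (15*10)*(-20 - 6 + 36) = 150*10 = 1500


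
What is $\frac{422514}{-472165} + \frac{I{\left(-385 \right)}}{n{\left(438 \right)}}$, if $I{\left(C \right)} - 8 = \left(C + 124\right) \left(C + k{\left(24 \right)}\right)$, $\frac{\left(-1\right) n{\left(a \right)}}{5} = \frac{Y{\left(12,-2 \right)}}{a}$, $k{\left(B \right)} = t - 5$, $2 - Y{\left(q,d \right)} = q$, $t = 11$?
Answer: $\frac{2045890060059}{2360825} \approx 8.666 \cdot 10^{5}$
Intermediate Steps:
$Y{\left(q,d \right)} = 2 - q$
$k{\left(B \right)} = 6$ ($k{\left(B \right)} = 11 - 5 = 6$)
$n{\left(a \right)} = \frac{50}{a}$ ($n{\left(a \right)} = - 5 \frac{2 - 12}{a} = - 5 \left(- \frac{10}{a}\right) = \frac{50}{a}$)
$I{\left(C \right)} = 8 + \left(6 + C\right) \left(124 + C\right)$ ($I{\left(C \right)} = 8 + \left(C + 124\right) \left(C + 6\right) = 8 + \left(124 + C\right) \left(6 + C\right) = 8 + \left(6 + C\right) \left(124 + C\right)$)
$\frac{422514}{-472165} + \frac{I{\left(-385 \right)}}{n{\left(438 \right)}} = \frac{422514}{-472165} + \frac{752 + \left(-385\right)^{2} + 130 \left(-385\right)}{50 \cdot \frac{1}{438}} = 422514 \left(- \frac{1}{472165}\right) + \frac{752 + 148225 - 50050}{50 \cdot \frac{1}{438}} = - \frac{422514}{472165} + \frac{98927}{\frac{25}{219}} = - \frac{422514}{472165} + 98927 \cdot \frac{219}{25} = - \frac{422514}{472165} + \frac{21665013}{25} = \frac{2045890060059}{2360825}$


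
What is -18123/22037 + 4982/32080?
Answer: -235798753/353473480 ≈ -0.66709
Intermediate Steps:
-18123/22037 + 4982/32080 = -18123*1/22037 + 4982*(1/32080) = -18123/22037 + 2491/16040 = -235798753/353473480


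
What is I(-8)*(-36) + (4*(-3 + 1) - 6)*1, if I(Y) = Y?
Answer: 274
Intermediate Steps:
I(-8)*(-36) + (4*(-3 + 1) - 6)*1 = -8*(-36) + (4*(-3 + 1) - 6)*1 = 288 + (4*(-2) - 6)*1 = 288 + (-8 - 6)*1 = 288 - 14*1 = 288 - 14 = 274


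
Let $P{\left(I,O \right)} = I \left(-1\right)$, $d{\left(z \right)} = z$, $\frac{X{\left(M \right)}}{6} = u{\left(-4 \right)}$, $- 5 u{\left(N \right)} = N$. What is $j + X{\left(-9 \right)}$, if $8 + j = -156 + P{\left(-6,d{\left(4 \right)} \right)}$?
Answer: $- \frac{766}{5} \approx -153.2$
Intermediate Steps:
$u{\left(N \right)} = - \frac{N}{5}$
$X{\left(M \right)} = \frac{24}{5}$ ($X{\left(M \right)} = 6 \left(\left(- \frac{1}{5}\right) \left(-4\right)\right) = 6 \cdot \frac{4}{5} = \frac{24}{5}$)
$P{\left(I,O \right)} = - I$
$j = -158$ ($j = -8 - 150 = -158$)
$j + X{\left(-9 \right)} = -158 + \frac{24}{5} = - \frac{766}{5}$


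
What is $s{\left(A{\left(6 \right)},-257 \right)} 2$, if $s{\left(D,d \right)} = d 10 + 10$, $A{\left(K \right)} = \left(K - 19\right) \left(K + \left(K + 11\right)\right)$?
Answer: $-5120$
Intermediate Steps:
$A{\left(K \right)} = \left(-19 + K\right) \left(11 + 2 K\right)$ ($A{\left(K \right)} = \left(-19 + K\right) \left(K + \left(11 + K\right)\right) = \left(-19 + K\right) \left(11 + 2 K\right)$)
$s{\left(D,d \right)} = 10 + 10 d$ ($s{\left(D,d \right)} = 10 d + 10 = 10 + 10 d$)
$s{\left(A{\left(6 \right)},-257 \right)} 2 = \left(10 + 10 \left(-257\right)\right) 2 = \left(10 - 2570\right) 2 = \left(-2560\right) 2 = -5120$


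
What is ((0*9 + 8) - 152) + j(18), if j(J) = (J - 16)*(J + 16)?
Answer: -76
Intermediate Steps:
j(J) = (-16 + J)*(16 + J)
((0*9 + 8) - 152) + j(18) = ((0*9 + 8) - 152) + (-256 + 18²) = ((0 + 8) - 152) + (-256 + 324) = (8 - 152) + 68 = -144 + 68 = -76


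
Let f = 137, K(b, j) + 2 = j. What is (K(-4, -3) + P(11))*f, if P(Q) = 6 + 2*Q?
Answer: 3151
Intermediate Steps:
K(b, j) = -2 + j
(K(-4, -3) + P(11))*f = ((-2 - 3) + (6 + 2*11))*137 = (-5 + (6 + 22))*137 = (-5 + 28)*137 = 23*137 = 3151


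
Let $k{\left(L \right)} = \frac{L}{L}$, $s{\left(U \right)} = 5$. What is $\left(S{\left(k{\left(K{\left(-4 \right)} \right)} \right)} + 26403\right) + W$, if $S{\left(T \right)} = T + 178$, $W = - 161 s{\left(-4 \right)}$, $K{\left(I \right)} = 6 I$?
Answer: $25777$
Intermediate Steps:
$k{\left(L \right)} = 1$
$W = -805$ ($W = \left(-161\right) 5 = -805$)
$S{\left(T \right)} = 178 + T$
$\left(S{\left(k{\left(K{\left(-4 \right)} \right)} \right)} + 26403\right) + W = \left(\left(178 + 1\right) + 26403\right) - 805 = \left(179 + 26403\right) - 805 = 26582 - 805 = 25777$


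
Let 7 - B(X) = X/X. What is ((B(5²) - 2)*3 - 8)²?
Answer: 16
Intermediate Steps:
B(X) = 6 (B(X) = 7 - X/X = 7 - 1*1 = 7 - 1 = 6)
((B(5²) - 2)*3 - 8)² = ((6 - 2)*3 - 8)² = (4*3 - 8)² = (12 - 8)² = 4² = 16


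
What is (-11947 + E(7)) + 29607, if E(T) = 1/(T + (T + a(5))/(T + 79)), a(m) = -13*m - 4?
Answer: 4768243/270 ≈ 17660.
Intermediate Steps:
a(m) = -4 - 13*m
E(T) = 1/(T + (-69 + T)/(79 + T)) (E(T) = 1/(T + (T + (-4 - 13*5))/(T + 79)) = 1/(T + (T + (-4 - 65))/(79 + T)) = 1/(T + (T - 69)/(79 + T)) = 1/(T + (-69 + T)/(79 + T)))
(-11947 + E(7)) + 29607 = (-11947 + (79 + 7)/(-69 + 7**2 + 80*7)) + 29607 = (-11947 + 86/(-69 + 49 + 560)) + 29607 = (-11947 + 86/540) + 29607 = (-11947 + (1/540)*86) + 29607 = (-11947 + 43/270) + 29607 = -3225647/270 + 29607 = 4768243/270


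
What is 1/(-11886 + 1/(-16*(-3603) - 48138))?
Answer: -9510/113035859 ≈ -8.4133e-5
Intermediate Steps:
1/(-11886 + 1/(-16*(-3603) - 48138)) = 1/(-11886 + 1/(57648 - 48138)) = 1/(-11886 + 1/9510) = 1/(-113035859/9510) = -9510/113035859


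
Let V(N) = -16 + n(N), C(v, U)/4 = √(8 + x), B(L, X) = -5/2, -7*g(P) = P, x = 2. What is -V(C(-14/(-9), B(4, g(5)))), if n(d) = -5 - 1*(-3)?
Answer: 18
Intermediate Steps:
n(d) = -2 (n(d) = -5 + 3 = -2)
g(P) = -P/7
B(L, X) = -5/2 (B(L, X) = -5*½ = -5/2)
C(v, U) = 4*√10 (C(v, U) = 4*√(8 + 2) = 4*√10)
V(N) = -18 (V(N) = -16 - 2 = -18)
-V(C(-14/(-9), B(4, g(5)))) = -1*(-18) = 18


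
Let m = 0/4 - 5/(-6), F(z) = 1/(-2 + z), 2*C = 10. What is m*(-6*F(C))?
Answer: -5/3 ≈ -1.6667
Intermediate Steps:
C = 5 (C = (½)*10 = 5)
m = ⅚ (m = 0*(¼) - 5*(-⅙) = 0 + ⅚ = ⅚ ≈ 0.83333)
m*(-6*F(C)) = 5*(-6/(-2 + 5))/6 = 5*(-6/3)/6 = 5*(-6*⅓)/6 = (⅚)*(-2) = -5/3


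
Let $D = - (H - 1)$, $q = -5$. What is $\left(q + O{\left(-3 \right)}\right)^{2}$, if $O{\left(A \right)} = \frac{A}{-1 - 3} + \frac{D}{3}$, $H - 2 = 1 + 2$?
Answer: $\frac{4489}{144} \approx 31.174$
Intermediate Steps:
$H = 5$ ($H = 2 + \left(1 + 2\right) = 2 + 3 = 5$)
$D = -4$ ($D = - (5 - 1) = \left(-1\right) 4 = -4$)
$O{\left(A \right)} = - \frac{4}{3} - \frac{A}{4}$ ($O{\left(A \right)} = \frac{A}{-1 - 3} - \frac{4}{3} = \frac{A}{-4} - \frac{4}{3} = A \left(- \frac{1}{4}\right) - \frac{4}{3} = - \frac{A}{4} - \frac{4}{3} = - \frac{4}{3} - \frac{A}{4}$)
$\left(q + O{\left(-3 \right)}\right)^{2} = \left(-5 - \frac{7}{12}\right)^{2} = \left(- \frac{67}{12}\right)^{2} = \frac{4489}{144}$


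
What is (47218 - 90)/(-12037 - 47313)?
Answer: -23564/29675 ≈ -0.79407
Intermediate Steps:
(47218 - 90)/(-12037 - 47313) = 47128/(-59350) = 47128*(-1/59350) = -23564/29675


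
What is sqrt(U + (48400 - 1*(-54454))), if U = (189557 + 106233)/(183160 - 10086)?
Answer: sqrt(6365707844221)/7867 ≈ 320.71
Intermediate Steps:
U = 13445/7867 (U = 295790/173074 = 295790*(1/173074) = 13445/7867 ≈ 1.7090)
sqrt(U + (48400 - 1*(-54454))) = sqrt(13445/7867 + (48400 - 1*(-54454))) = sqrt(13445/7867 + (48400 + 54454)) = sqrt(13445/7867 + 102854) = sqrt(809165863/7867) = sqrt(6365707844221)/7867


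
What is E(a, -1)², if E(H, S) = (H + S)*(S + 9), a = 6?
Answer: 1600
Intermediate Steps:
E(H, S) = (9 + S)*(H + S) (E(H, S) = (H + S)*(9 + S) = (9 + S)*(H + S))
E(a, -1)² = ((-1)² + 9*6 + 9*(-1) + 6*(-1))² = (1 + 54 - 9 - 6)² = 40² = 1600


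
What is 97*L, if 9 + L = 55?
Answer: 4462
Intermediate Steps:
L = 46 (L = -9 + 55 = 46)
97*L = 97*46 = 4462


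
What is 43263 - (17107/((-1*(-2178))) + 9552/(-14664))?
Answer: 57562997821/1330758 ≈ 43256.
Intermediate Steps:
43263 - (17107/((-1*(-2178))) + 9552/(-14664)) = 43263 - (17107/2178 + 9552*(-1/14664)) = 43263 - (17107*(1/2178) - 398/611) = 43263 - (17107/2178 - 398/611) = 43263 - 1*9585533/1330758 = 43263 - 9585533/1330758 = 57562997821/1330758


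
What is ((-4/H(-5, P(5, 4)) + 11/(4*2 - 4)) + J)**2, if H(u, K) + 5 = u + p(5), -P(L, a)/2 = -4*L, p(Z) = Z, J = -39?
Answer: 502681/400 ≈ 1256.7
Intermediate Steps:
P(L, a) = 8*L (P(L, a) = -(-8)*L = 8*L)
H(u, K) = u (H(u, K) = -5 + (u + 5) = -5 + (5 + u) = u)
((-4/H(-5, P(5, 4)) + 11/(4*2 - 4)) + J)**2 = ((-4/(-5) + 11/(4*2 - 4)) - 39)**2 = ((-4*(-1/5) + 11/(8 - 4)) - 39)**2 = ((4/5 + 11/4) - 39)**2 = (71/20 - 39)**2 = (-709/20)**2 = 502681/400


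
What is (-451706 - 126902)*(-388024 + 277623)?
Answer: 63878901808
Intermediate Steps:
(-451706 - 126902)*(-388024 + 277623) = -578608*(-110401) = 63878901808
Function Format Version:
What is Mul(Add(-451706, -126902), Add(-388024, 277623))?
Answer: 63878901808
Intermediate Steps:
Mul(Add(-451706, -126902), Add(-388024, 277623)) = Mul(-578608, -110401) = 63878901808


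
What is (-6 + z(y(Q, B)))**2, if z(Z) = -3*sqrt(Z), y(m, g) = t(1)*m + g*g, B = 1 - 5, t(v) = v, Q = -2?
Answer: 162 + 36*sqrt(14) ≈ 296.70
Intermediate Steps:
B = -4
y(m, g) = m + g**2 (y(m, g) = 1*m + g*g = m + g**2)
z(Z) = -3*sqrt(Z)
(-6 + z(y(Q, B)))**2 = (-6 - 3*sqrt(-2 + (-4)**2))**2 = (-6 - 3*sqrt(-2 + 16))**2 = (-6 - 3*sqrt(14))**2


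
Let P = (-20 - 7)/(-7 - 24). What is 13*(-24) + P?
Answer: -9645/31 ≈ -311.13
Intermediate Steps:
P = 27/31 (P = -27/(-31) = -27*(-1/31) = 27/31 ≈ 0.87097)
13*(-24) + P = 13*(-24) + 27/31 = -312 + 27/31 = -9645/31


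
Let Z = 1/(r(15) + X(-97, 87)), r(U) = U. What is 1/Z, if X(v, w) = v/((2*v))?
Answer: 31/2 ≈ 15.500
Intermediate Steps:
X(v, w) = 1/2 (X(v, w) = v*(1/(2*v)) = 1/2)
Z = 2/31 (Z = 1/(15 + 1/2) = 1/(31/2) = 2/31 ≈ 0.064516)
1/Z = 1/(2/31) = 31/2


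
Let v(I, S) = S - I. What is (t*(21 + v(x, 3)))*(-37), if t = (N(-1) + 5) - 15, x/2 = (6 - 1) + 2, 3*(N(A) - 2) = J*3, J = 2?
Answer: 2220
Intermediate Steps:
N(A) = 4 (N(A) = 2 + (2*3)/3 = 2 + (⅓)*6 = 2 + 2 = 4)
x = 14 (x = 2*((6 - 1) + 2) = 2*(5 + 2) = 2*7 = 14)
t = -6 (t = (4 + 5) - 15 = 9 - 15 = -6)
(t*(21 + v(x, 3)))*(-37) = -6*(21 + (3 - 1*14))*(-37) = -6*(21 + (3 - 14))*(-37) = -6*(21 - 11)*(-37) = -6*10*(-37) = -60*(-37) = 2220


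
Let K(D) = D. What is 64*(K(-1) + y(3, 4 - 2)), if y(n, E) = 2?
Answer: 64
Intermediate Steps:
64*(K(-1) + y(3, 4 - 2)) = 64*(-1 + 2) = 64*1 = 64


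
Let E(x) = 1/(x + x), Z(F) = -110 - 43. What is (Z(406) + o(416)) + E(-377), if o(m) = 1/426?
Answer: -12285971/80301 ≈ -153.00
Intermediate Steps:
Z(F) = -153
o(m) = 1/426
E(x) = 1/(2*x)
(Z(406) + o(416)) + E(-377) = (-153 + 1/426) + (½)/(-377) = -65177/426 + (½)*(-1/377) = -65177/426 - 1/754 = -12285971/80301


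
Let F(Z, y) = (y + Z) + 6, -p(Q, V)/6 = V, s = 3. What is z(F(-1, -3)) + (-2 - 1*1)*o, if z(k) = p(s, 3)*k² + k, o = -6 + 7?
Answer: -73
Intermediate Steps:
p(Q, V) = -6*V
F(Z, y) = 6 + Z + y (F(Z, y) = (Z + y) + 6 = 6 + Z + y)
o = 1
z(k) = k - 18*k² (z(k) = (-6*3)*k² + k = -18*k² + k = k - 18*k²)
z(F(-1, -3)) + (-2 - 1*1)*o = (6 - 1 - 3)*(1 - 18*(6 - 1 - 3)) + (-2 - 1*1)*1 = 2*(1 - 18*2) + (-2 - 1)*1 = 2*(1 - 36) - 3*1 = 2*(-35) - 3 = -70 - 3 = -73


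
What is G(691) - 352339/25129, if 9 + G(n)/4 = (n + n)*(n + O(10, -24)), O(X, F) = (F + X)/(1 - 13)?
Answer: 22188408163/5799 ≈ 3.8262e+6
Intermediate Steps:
O(X, F) = -F/12 - X/12 (O(X, F) = (F + X)/(-12) = (F + X)*(-1/12) = -F/12 - X/12)
G(n) = -36 + 8*n*(7/6 + n) (G(n) = -36 + 4*((n + n)*(n + (-1/12*(-24) - 1/12*10))) = -36 + 4*((2*n)*(n + (2 - ⅚))) = -36 + 4*((2*n)*(n + 7/6)) = -36 + 4*((2*n)*(7/6 + n)) = -36 + 4*(2*n*(7/6 + n)) = -36 + 8*n*(7/6 + n))
G(691) - 352339/25129 = (-36 + 8*691² + (28/3)*691) - 352339/25129 = (-36 + 8*477481 + 19348/3) - 352339*1/25129 = (-36 + 3819848 + 19348/3) - 27103/1933 = 11478784/3 - 27103/1933 = 22188408163/5799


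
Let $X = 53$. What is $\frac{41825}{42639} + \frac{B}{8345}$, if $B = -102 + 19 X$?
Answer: $\frac{77523584}{71164491} \approx 1.0894$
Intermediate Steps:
$B = 905$ ($B = -102 + 19 \cdot 53 = -102 + 1007 = 905$)
$\frac{41825}{42639} + \frac{B}{8345} = \frac{41825}{42639} + \frac{905}{8345} = 41825 \cdot \frac{1}{42639} + 905 \cdot \frac{1}{8345} = \frac{41825}{42639} + \frac{181}{1669} = \frac{77523584}{71164491}$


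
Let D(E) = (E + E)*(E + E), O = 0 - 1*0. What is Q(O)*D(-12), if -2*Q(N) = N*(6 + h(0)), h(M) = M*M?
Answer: 0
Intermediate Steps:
O = 0 (O = 0 + 0 = 0)
h(M) = M²
D(E) = 4*E² (D(E) = (2*E)*(2*E) = 4*E²)
Q(N) = -3*N (Q(N) = -N*(6 + 0²)/2 = -N*(6 + 0)/2 = -N*6/2 = -3*N)
Q(O)*D(-12) = (-3*0)*(4*(-12)²) = 0*(4*144) = 0*576 = 0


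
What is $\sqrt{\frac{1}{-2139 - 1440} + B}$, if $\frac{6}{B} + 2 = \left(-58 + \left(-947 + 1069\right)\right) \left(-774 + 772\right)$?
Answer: $\frac{i \sqrt{2512923270}}{232635} \approx 0.21548 i$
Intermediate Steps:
$B = - \frac{3}{65}$ ($B = \frac{6}{-2 + \left(-58 + \left(-947 + 1069\right)\right) \left(-774 + 772\right)} = \frac{6}{-2 + \left(-58 + 122\right) \left(-2\right)} = \frac{6}{-2 + 64 \left(-2\right)} = \frac{6}{-2 - 128} = \frac{6}{-130} = 6 \left(- \frac{1}{130}\right) = - \frac{3}{65} \approx -0.046154$)
$\sqrt{\frac{1}{-2139 - 1440} + B} = \sqrt{\frac{1}{-2139 - 1440} - \frac{3}{65}} = \sqrt{\frac{1}{-3579} - \frac{3}{65}} = \sqrt{- \frac{1}{3579} - \frac{3}{65}} = \sqrt{- \frac{10802}{232635}} = \frac{i \sqrt{2512923270}}{232635}$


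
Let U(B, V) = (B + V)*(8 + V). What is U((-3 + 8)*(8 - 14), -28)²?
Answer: 1345600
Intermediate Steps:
U(B, V) = (8 + V)*(B + V)
U((-3 + 8)*(8 - 14), -28)² = ((-28)² + 8*((-3 + 8)*(8 - 14)) + 8*(-28) + ((-3 + 8)*(8 - 14))*(-28))² = (784 + 8*(5*(-6)) - 224 + (5*(-6))*(-28))² = (784 + 8*(-30) - 224 - 30*(-28))² = (784 - 240 - 224 + 840)² = 1160² = 1345600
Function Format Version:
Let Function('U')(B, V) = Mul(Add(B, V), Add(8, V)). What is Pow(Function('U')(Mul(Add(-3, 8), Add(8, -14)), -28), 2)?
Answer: 1345600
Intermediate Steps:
Function('U')(B, V) = Mul(Add(8, V), Add(B, V))
Pow(Function('U')(Mul(Add(-3, 8), Add(8, -14)), -28), 2) = Pow(Add(Pow(-28, 2), Mul(8, Mul(Add(-3, 8), Add(8, -14))), Mul(8, -28), Mul(Mul(Add(-3, 8), Add(8, -14)), -28)), 2) = Pow(Add(784, Mul(8, Mul(5, -6)), -224, Mul(Mul(5, -6), -28)), 2) = Pow(Add(784, Mul(8, -30), -224, Mul(-30, -28)), 2) = Pow(Add(784, -240, -224, 840), 2) = Pow(1160, 2) = 1345600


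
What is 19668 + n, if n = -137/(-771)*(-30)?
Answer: 5053306/257 ≈ 19663.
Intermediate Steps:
n = -1370/257 (n = -137*(-1/771)*(-30) = (137/771)*(-30) = -1370/257 ≈ -5.3307)
19668 + n = 19668 - 1370/257 = 5053306/257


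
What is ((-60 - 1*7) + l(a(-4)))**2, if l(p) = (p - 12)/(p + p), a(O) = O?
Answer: 4225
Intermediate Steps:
l(p) = (-12 + p)/(2*p) (l(p) = (-12 + p)/((2*p)) = (-12 + p)*(1/(2*p)) = (-12 + p)/(2*p))
((-60 - 1*7) + l(a(-4)))**2 = ((-60 - 1*7) + (1/2)*(-12 - 4)/(-4))**2 = ((-60 - 7) + (1/2)*(-1/4)*(-16))**2 = (-67 + 2)**2 = (-65)**2 = 4225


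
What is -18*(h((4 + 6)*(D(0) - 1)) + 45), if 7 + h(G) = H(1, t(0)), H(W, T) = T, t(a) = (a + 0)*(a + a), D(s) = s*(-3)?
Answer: -684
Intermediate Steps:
D(s) = -3*s
t(a) = 2*a**2 (t(a) = a*(2*a) = 2*a**2)
h(G) = -7 (h(G) = -7 + 2*0**2 = -7 + 2*0 = -7 + 0 = -7)
-18*(h((4 + 6)*(D(0) - 1)) + 45) = -18*(-7 + 45) = -18*38 = -684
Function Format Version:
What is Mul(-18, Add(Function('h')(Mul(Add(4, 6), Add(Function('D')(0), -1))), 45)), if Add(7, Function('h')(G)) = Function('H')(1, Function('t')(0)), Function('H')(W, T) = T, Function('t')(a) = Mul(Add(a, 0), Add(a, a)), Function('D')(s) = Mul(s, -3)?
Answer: -684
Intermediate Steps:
Function('D')(s) = Mul(-3, s)
Function('t')(a) = Mul(2, Pow(a, 2)) (Function('t')(a) = Mul(a, Mul(2, a)) = Mul(2, Pow(a, 2)))
Function('h')(G) = -7 (Function('h')(G) = Add(-7, Mul(2, Pow(0, 2))) = Add(-7, Mul(2, 0)) = Add(-7, 0) = -7)
Mul(-18, Add(Function('h')(Mul(Add(4, 6), Add(Function('D')(0), -1))), 45)) = Mul(-18, Add(-7, 45)) = Mul(-18, 38) = -684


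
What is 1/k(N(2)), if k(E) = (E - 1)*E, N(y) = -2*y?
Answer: 1/20 ≈ 0.050000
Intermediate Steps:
k(E) = E*(-1 + E) (k(E) = (-1 + E)*E = E*(-1 + E))
1/k(N(2)) = 1/((-2*2)*(-1 - 2*2)) = 1/(-4*(-1 - 4)) = 1/(-4*(-5)) = 1/20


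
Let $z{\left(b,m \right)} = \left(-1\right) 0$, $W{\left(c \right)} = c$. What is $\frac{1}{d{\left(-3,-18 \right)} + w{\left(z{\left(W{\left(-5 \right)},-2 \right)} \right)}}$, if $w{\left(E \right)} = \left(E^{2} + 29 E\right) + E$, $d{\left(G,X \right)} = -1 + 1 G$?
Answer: $- \frac{1}{4} \approx -0.25$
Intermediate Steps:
$z{\left(b,m \right)} = 0$
$d{\left(G,X \right)} = -1 + G$
$w{\left(E \right)} = E^{2} + 30 E$
$\frac{1}{d{\left(-3,-18 \right)} + w{\left(z{\left(W{\left(-5 \right)},-2 \right)} \right)}} = \frac{1}{\left(-1 - 3\right) + 0 \left(30 + 0\right)} = \frac{1}{-4 + 0 \cdot 30} = \frac{1}{-4 + 0} = \frac{1}{-4} = - \frac{1}{4}$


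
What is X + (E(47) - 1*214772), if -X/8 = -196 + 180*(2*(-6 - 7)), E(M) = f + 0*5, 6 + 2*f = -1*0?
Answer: -175767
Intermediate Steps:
f = -3 (f = -3 + (-1*0)/2 = -3 + (1/2)*0 = -3 + 0 = -3)
E(M) = -3 (E(M) = -3 + 0*5 = -3 + 0 = -3)
X = 39008 (X = -8*(-196 + 180*(2*(-6 - 7))) = -8*(-196 + 180*(2*(-13))) = -8*(-196 + 180*(-26)) = -8*(-196 - 4680) = -8*(-4876) = 39008)
X + (E(47) - 1*214772) = 39008 + (-3 - 1*214772) = 39008 + (-3 - 214772) = 39008 - 214775 = -175767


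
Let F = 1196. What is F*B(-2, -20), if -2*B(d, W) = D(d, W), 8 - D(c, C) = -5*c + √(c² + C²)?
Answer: 1196 + 1196*√101 ≈ 13216.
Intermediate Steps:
D(c, C) = 8 - √(C² + c²) + 5*c (D(c, C) = 8 - (-5*c + √(c² + C²)) = 8 - (-5*c + √(C² + c²)) = 8 - (√(C² + c²) - 5*c) = 8 + (-√(C² + c²) + 5*c) = 8 - √(C² + c²) + 5*c)
B(d, W) = -4 + √(W² + d²)/2 - 5*d/2 (B(d, W) = -(8 - √(W² + d²) + 5*d)/2 = -4 + √(W² + d²)/2 - 5*d/2)
F*B(-2, -20) = 1196*(-4 + √((-20)² + (-2)²)/2 - 5/2*(-2)) = 1196*(-4 + √(400 + 4)/2 + 5) = 1196*(-4 + √404/2 + 5) = 1196*(-4 + (2*√101)/2 + 5) = 1196*(-4 + √101 + 5) = 1196*(1 + √101) = 1196 + 1196*√101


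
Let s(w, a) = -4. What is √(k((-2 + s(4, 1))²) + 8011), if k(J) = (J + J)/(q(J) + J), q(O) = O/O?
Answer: √10969723/37 ≈ 89.515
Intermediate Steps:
q(O) = 1
k(J) = 2*J/(1 + J) (k(J) = (J + J)/(1 + J) = (2*J)/(1 + J) = 2*J/(1 + J))
√(k((-2 + s(4, 1))²) + 8011) = √(2*(-2 - 4)²/(1 + (-2 - 4)²) + 8011) = √(2*(-6)²/(1 + (-6)²) + 8011) = √(2*36/(1 + 36) + 8011) = √(2*36/37 + 8011) = √(2*36*(1/37) + 8011) = √(72/37 + 8011) = √(296479/37) = √10969723/37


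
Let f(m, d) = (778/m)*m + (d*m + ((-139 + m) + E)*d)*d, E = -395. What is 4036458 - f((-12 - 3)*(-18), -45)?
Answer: 4023530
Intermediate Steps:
f(m, d) = 778 + d*(d*m + d*(-534 + m)) (f(m, d) = (778/m)*m + (d*m + ((-139 + m) - 395)*d)*d = 778 + (d*m + (-534 + m)*d)*d = 778 + (d*m + d*(-534 + m))*d = 778 + d*(d*m + d*(-534 + m)))
4036458 - f((-12 - 3)*(-18), -45) = 4036458 - (778 - 534*(-45)**2 + 2*((-12 - 3)*(-18))*(-45)**2) = 4036458 - (778 - 534*2025 + 2*(-15*(-18))*2025) = 4036458 - (778 - 1081350 + 2*270*2025) = 4036458 - (778 - 1081350 + 1093500) = 4036458 - 1*12928 = 4036458 - 12928 = 4023530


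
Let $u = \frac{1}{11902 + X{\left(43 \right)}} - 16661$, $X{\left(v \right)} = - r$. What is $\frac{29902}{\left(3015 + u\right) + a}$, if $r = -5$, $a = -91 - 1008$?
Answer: $- \frac{178021557}{87784357} \approx -2.0279$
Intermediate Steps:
$a = -1099$ ($a = -91 - 1008 = -1099$)
$X{\left(v \right)} = 5$ ($X{\left(v \right)} = \left(-1\right) \left(-5\right) = 5$)
$u = - \frac{198382526}{11907}$ ($u = \frac{1}{11902 + 5} - 16661 = \frac{1}{11907} - 16661 = - \frac{198382526}{11907} \approx -16661.0$)
$\frac{29902}{\left(3015 + u\right) + a} = \frac{29902}{\left(3015 - \frac{198382526}{11907}\right) - 1099} = \frac{29902}{- \frac{162482921}{11907} - 1099} = \frac{29902}{- \frac{175568714}{11907}} = 29902 \left(- \frac{11907}{175568714}\right) = - \frac{178021557}{87784357}$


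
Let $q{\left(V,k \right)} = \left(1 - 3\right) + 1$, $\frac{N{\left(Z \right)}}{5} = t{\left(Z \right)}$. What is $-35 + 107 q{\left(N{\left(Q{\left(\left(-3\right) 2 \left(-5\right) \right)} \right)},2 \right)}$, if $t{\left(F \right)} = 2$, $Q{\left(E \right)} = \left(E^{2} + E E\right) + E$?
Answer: $-142$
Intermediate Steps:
$Q{\left(E \right)} = E + 2 E^{2}$ ($Q{\left(E \right)} = \left(E^{2} + E^{2}\right) + E = 2 E^{2} + E = E + 2 E^{2}$)
$N{\left(Z \right)} = 10$ ($N{\left(Z \right)} = 5 \cdot 2 = 10$)
$q{\left(V,k \right)} = -1$ ($q{\left(V,k \right)} = -2 + 1 = -1$)
$-35 + 107 q{\left(N{\left(Q{\left(\left(-3\right) 2 \left(-5\right) \right)} \right)},2 \right)} = -35 + 107 \left(-1\right) = -35 - 107 = -142$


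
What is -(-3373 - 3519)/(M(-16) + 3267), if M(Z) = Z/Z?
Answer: 1723/817 ≈ 2.1089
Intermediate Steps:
M(Z) = 1
-(-3373 - 3519)/(M(-16) + 3267) = -(-3373 - 3519)/(1 + 3267) = -(-6892)/3268 = -1*(-1723/817) = 1723/817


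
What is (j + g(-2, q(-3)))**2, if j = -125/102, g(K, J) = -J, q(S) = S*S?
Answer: 1087849/10404 ≈ 104.56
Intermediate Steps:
q(S) = S**2
j = -125/102 (j = -125*1/102 = -125/102 ≈ -1.2255)
(j + g(-2, q(-3)))**2 = (-125/102 - 1*(-3)**2)**2 = (-125/102 - 1*9)**2 = (-125/102 - 9)**2 = (-1043/102)**2 = 1087849/10404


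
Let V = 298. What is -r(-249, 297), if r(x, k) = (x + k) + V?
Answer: -346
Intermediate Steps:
r(x, k) = 298 + k + x (r(x, k) = (x + k) + 298 = (k + x) + 298 = 298 + k + x)
-r(-249, 297) = -(298 + 297 - 249) = -1*346 = -346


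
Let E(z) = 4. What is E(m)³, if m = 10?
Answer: 64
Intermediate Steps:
E(m)³ = 4³ = 64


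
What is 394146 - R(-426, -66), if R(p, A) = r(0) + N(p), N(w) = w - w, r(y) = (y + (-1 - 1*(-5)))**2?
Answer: 394130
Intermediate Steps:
r(y) = (4 + y)**2 (r(y) = (y + (-1 + 5))**2 = (y + 4)**2 = (4 + y)**2)
N(w) = 0
R(p, A) = 16 (R(p, A) = (4 + 0)**2 + 0 = 4**2 + 0 = 16 + 0 = 16)
394146 - R(-426, -66) = 394146 - 1*16 = 394146 - 16 = 394130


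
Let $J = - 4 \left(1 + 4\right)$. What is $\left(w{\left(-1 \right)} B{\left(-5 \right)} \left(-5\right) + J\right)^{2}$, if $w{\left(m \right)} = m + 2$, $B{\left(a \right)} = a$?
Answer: $25$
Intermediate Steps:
$J = -20$ ($J = \left(-4\right) 5 = -20$)
$w{\left(m \right)} = 2 + m$
$\left(w{\left(-1 \right)} B{\left(-5 \right)} \left(-5\right) + J\right)^{2} = \left(\left(2 - 1\right) \left(-5\right) \left(-5\right) - 20\right)^{2} = \left(1 \left(-5\right) \left(-5\right) - 20\right)^{2} = \left(\left(-5\right) \left(-5\right) - 20\right)^{2} = \left(25 - 20\right)^{2} = 5^{2} = 25$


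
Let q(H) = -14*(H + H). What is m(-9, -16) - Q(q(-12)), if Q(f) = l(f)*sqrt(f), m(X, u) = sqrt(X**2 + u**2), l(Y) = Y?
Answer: sqrt(337) - 1344*sqrt(21) ≈ -6140.6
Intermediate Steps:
q(H) = -28*H
Q(f) = f**(3/2) (Q(f) = f*sqrt(f) = f**(3/2))
m(-9, -16) - Q(q(-12)) = sqrt((-9)**2 + (-16)**2) - (-28*(-12))**(3/2) = sqrt(81 + 256) - 336**(3/2) = sqrt(337) - 1344*sqrt(21)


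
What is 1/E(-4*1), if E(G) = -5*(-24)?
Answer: 1/120 ≈ 0.0083333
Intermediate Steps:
E(G) = 120
1/E(-4*1) = 1/120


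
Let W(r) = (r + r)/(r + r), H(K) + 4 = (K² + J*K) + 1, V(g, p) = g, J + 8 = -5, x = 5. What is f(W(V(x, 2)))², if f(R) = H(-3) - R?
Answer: 1936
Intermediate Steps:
J = -13 (J = -8 - 5 = -13)
H(K) = -3 + K² - 13*K (H(K) = -4 + ((K² - 13*K) + 1) = -4 + (1 + K² - 13*K) = -3 + K² - 13*K)
W(r) = 1 (W(r) = (2*r)/((2*r)) = (2*r)*(1/(2*r)) = 1)
f(R) = 45 - R (f(R) = (-3 + (-3)² - 13*(-3)) - R = (-3 + 9 + 39) - R = 45 - R)
f(W(V(x, 2)))² = (45 - 1*1)² = (45 - 1)² = 44² = 1936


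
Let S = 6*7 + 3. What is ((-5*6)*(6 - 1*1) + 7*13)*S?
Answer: -2655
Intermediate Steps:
S = 45 (S = 42 + 3 = 45)
((-5*6)*(6 - 1*1) + 7*13)*S = ((-5*6)*(6 - 1*1) + 7*13)*45 = (-30*(6 - 1) + 91)*45 = (-30*5 + 91)*45 = (-150 + 91)*45 = -59*45 = -2655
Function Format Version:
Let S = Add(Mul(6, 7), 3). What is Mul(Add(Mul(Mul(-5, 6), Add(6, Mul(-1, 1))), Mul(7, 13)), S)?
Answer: -2655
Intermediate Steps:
S = 45 (S = Add(42, 3) = 45)
Mul(Add(Mul(Mul(-5, 6), Add(6, Mul(-1, 1))), Mul(7, 13)), S) = Mul(Add(Mul(Mul(-5, 6), Add(6, Mul(-1, 1))), Mul(7, 13)), 45) = Mul(Add(Mul(-30, Add(6, -1)), 91), 45) = Mul(Add(Mul(-30, 5), 91), 45) = Mul(Add(-150, 91), 45) = Mul(-59, 45) = -2655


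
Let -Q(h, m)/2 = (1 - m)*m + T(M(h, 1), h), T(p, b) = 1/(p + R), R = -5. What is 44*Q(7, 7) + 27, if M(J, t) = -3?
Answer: 3734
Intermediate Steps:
T(p, b) = 1/(-5 + p) (T(p, b) = 1/(p - 5) = 1/(-5 + p))
Q(h, m) = 1/4 - 2*m*(1 - m) (Q(h, m) = -2*((1 - m)*m + 1/(-5 - 3)) = -2*(m*(1 - m) + 1/(-8)) = -2*(m*(1 - m) - 1/8) = -2*(-1/8 + m*(1 - m)) = 1/4 - 2*m*(1 - m))
44*Q(7, 7) + 27 = 44*(1/4 - 2*7 + 2*7**2) + 27 = 44*(1/4 - 14 + 2*49) + 27 = 44*(1/4 - 14 + 98) + 27 = 44*(337/4) + 27 = 3707 + 27 = 3734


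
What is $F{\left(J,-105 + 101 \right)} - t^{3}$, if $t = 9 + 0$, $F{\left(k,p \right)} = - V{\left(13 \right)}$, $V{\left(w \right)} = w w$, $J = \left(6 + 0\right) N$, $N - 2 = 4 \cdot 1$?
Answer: $-898$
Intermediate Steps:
$N = 6$ ($N = 2 + 4 \cdot 1 = 2 + 4 = 6$)
$J = 36$ ($J = \left(6 + 0\right) 6 = 6 \cdot 6 = 36$)
$V{\left(w \right)} = w^{2}$
$F{\left(k,p \right)} = -169$ ($F{\left(k,p \right)} = - 13^{2} = \left(-1\right) 169 = -169$)
$t = 9$
$F{\left(J,-105 + 101 \right)} - t^{3} = -169 - 9^{3} = -169 - 729 = -898$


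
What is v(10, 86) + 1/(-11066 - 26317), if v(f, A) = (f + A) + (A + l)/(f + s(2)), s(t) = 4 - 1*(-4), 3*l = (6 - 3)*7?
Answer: 2521275/24922 ≈ 101.17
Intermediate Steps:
l = 7 (l = ((6 - 3)*7)/3 = (3*7)/3 = (1/3)*21 = 7)
s(t) = 8 (s(t) = 4 + 4 = 8)
v(f, A) = A + f + (7 + A)/(8 + f) (v(f, A) = (f + A) + (A + 7)/(f + 8) = (A + f) + (7 + A)/(8 + f) = A + f + (7 + A)/(8 + f))
v(10, 86) + 1/(-11066 - 26317) = (7 + 10**2 + 8*10 + 9*86 + 86*10)/(8 + 10) + 1/(-11066 - 26317) = (7 + 100 + 80 + 774 + 860)/18 + 1/(-37383) = (1/18)*1821 - 1/37383 = 607/6 - 1/37383 = 2521275/24922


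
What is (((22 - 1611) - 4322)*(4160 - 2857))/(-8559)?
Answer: 7702033/8559 ≈ 899.88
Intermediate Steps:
(((22 - 1611) - 4322)*(4160 - 2857))/(-8559) = ((-1589 - 4322)*1303)*(-1/8559) = -5911*1303*(-1/8559) = -7702033*(-1/8559) = 7702033/8559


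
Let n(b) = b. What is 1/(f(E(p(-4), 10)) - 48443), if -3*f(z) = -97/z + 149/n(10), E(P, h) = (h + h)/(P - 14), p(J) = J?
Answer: -15/727156 ≈ -2.0628e-5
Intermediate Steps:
E(P, h) = 2*h/(-14 + P) (E(P, h) = (2*h)/(-14 + P) = 2*h/(-14 + P))
f(z) = -149/30 + 97/(3*z) (f(z) = -(-97/z + 149/10)/3 = -(149/10 - 97/z)/3 = -149/30 + 97/(3*z))
1/(f(E(p(-4), 10)) - 48443) = 1/((970 - 298*10/(-14 - 4))/(30*((2*10/(-14 - 4)))) - 48443) = 1/((970 - 298*10/(-18))/(30*((2*10/(-18)))) - 48443) = 1/((970 - 298*10*(-1)/18)/(30*((2*10*(-1/18)))) - 48443) = 1/((970 - 149*(-10/9))/(30*(-10/9)) - 48443) = 1/((1/30)*(-9/10)*(970 + 1490/9) - 48443) = 1/((1/30)*(-9/10)*(10220/9) - 48443) = 1/(-511/15 - 48443) = 1/(-727156/15) = -15/727156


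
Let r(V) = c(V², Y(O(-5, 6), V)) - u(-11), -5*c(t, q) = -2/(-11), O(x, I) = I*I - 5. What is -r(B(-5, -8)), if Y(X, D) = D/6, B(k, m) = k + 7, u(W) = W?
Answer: -603/55 ≈ -10.964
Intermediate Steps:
B(k, m) = 7 + k
O(x, I) = -5 + I² (O(x, I) = I² - 5 = -5 + I²)
Y(X, D) = D/6 (Y(X, D) = D*(⅙) = D/6)
c(t, q) = -2/55 (c(t, q) = -(-2)/(5*(-11)) = -(-2)*(-1)/(5*11) = -⅕*2/11 = -2/55)
r(V) = 603/55 (r(V) = -2/55 - 1*(-11) = -2/55 + 11 = 603/55)
-r(B(-5, -8)) = -1*603/55 = -603/55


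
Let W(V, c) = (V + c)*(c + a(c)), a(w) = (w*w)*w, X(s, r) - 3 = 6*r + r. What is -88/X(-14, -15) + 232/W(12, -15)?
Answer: 76552/86445 ≈ 0.88556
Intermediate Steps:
X(s, r) = 3 + 7*r (X(s, r) = 3 + (6*r + r) = 3 + 7*r)
a(w) = w³ (a(w) = w²*w = w³)
W(V, c) = (V + c)*(c + c³)
-88/X(-14, -15) + 232/W(12, -15) = -88/(3 + 7*(-15)) + 232/((-15*(12 - 15 + (-15)³ + 12*(-15)²))) = -88/(3 - 105) + 232/((-15*(12 - 15 - 3375 + 12*225))) = -88/(-102) + 232/((-15*(12 - 15 - 3375 + 2700))) = -88*(-1/102) + 232/((-15*(-678))) = 44/51 + 232/10170 = 44/51 + 232*(1/10170) = 44/51 + 116/5085 = 76552/86445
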